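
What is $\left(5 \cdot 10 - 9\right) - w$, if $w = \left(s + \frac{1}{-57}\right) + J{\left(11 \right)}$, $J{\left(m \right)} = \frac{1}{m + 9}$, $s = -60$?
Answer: $\frac{115103}{1140} \approx 100.97$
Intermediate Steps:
$J{\left(m \right)} = \frac{1}{9 + m}$
$w = - \frac{68363}{1140}$ ($w = \left(-60 + \frac{1}{-57}\right) + \frac{1}{9 + 11} = \left(-60 - \frac{1}{57}\right) + \frac{1}{20} = - \frac{3421}{57} + \frac{1}{20} = - \frac{68363}{1140} \approx -59.968$)
$\left(5 \cdot 10 - 9\right) - w = \left(5 \cdot 10 - 9\right) - - \frac{68363}{1140} = \left(50 - 9\right) + \frac{68363}{1140} = 41 + \frac{68363}{1140} = \frac{115103}{1140}$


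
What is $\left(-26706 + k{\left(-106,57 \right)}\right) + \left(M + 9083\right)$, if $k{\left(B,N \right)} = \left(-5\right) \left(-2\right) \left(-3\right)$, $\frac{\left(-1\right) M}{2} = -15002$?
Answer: $12351$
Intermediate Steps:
$M = 30004$ ($M = \left(-2\right) \left(-15002\right) = 30004$)
$k{\left(B,N \right)} = -30$ ($k{\left(B,N \right)} = 10 \left(-3\right) = -30$)
$\left(-26706 + k{\left(-106,57 \right)}\right) + \left(M + 9083\right) = \left(-26706 - 30\right) + \left(30004 + 9083\right) = -26736 + 39087 = 12351$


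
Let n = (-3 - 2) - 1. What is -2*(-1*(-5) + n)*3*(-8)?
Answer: -48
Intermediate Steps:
n = -6 (n = -5 - 1 = -6)
-2*(-1*(-5) + n)*3*(-8) = -2*(-1*(-5) - 6)*3*(-8) = -2*(5 - 6)*3*(-8) = -(-2)*3*(-8) = -2*(-3)*(-8) = 6*(-8) = -48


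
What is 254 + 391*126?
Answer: 49520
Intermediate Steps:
254 + 391*126 = 254 + 49266 = 49520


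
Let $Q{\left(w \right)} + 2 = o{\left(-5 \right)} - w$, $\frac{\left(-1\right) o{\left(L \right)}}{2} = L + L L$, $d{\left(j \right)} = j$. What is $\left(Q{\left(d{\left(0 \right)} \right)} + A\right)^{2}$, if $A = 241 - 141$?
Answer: $3364$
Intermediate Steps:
$A = 100$ ($A = 241 - 141 = 100$)
$o{\left(L \right)} = - 2 L - 2 L^{2}$ ($o{\left(L \right)} = - 2 \left(L + L L\right) = - 2 \left(L + L^{2}\right) = - 2 L - 2 L^{2}$)
$Q{\left(w \right)} = -42 - w$ ($Q{\left(w \right)} = -2 - \left(w - 10 \left(1 - 5\right)\right) = -2 - \left(40 + w\right) = -42 - w$)
$\left(Q{\left(d{\left(0 \right)} \right)} + A\right)^{2} = \left(\left(-42 - 0\right) + 100\right)^{2} = \left(\left(-42 + 0\right) + 100\right)^{2} = \left(-42 + 100\right)^{2} = 58^{2} = 3364$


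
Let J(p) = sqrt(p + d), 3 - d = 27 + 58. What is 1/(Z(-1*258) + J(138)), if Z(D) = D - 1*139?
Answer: -397/157553 - 2*sqrt(14)/157553 ≈ -0.0025673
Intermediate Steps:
d = -82 (d = 3 - (27 + 58) = 3 - 1*85 = 3 - 85 = -82)
Z(D) = -139 + D (Z(D) = D - 139 = -139 + D)
J(p) = sqrt(-82 + p) (J(p) = sqrt(p - 82) = sqrt(-82 + p))
1/(Z(-1*258) + J(138)) = 1/((-139 - 1*258) + sqrt(-82 + 138)) = 1/((-139 - 258) + sqrt(56)) = 1/(-397 + 2*sqrt(14))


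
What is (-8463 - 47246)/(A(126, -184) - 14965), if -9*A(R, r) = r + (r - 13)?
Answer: 167127/44768 ≈ 3.7332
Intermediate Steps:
A(R, r) = 13/9 - 2*r/9 (A(R, r) = -(r + (r - 13))/9 = -(r + (-13 + r))/9 = -(-13 + 2*r)/9 = 13/9 - 2*r/9)
(-8463 - 47246)/(A(126, -184) - 14965) = (-8463 - 47246)/((13/9 - 2/9*(-184)) - 14965) = -55709/((13/9 + 368/9) - 14965) = -55709/(127/3 - 14965) = -55709/(-44768/3) = -55709*(-3/44768) = 167127/44768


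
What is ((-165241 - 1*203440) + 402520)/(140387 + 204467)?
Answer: 33839/344854 ≈ 0.098126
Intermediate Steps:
((-165241 - 1*203440) + 402520)/(140387 + 204467) = ((-165241 - 203440) + 402520)/344854 = (-368681 + 402520)*(1/344854) = 33839*(1/344854) = 33839/344854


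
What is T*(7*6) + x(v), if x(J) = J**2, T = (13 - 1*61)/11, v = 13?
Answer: -157/11 ≈ -14.273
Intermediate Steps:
T = -48/11 (T = (13 - 61)*(1/11) = -48*1/11 = -48/11 ≈ -4.3636)
T*(7*6) + x(v) = -336*6/11 + 13**2 = -48/11*42 + 169 = -2016/11 + 169 = -157/11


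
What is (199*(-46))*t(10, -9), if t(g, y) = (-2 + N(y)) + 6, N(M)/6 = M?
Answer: 457700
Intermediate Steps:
N(M) = 6*M
t(g, y) = 4 + 6*y (t(g, y) = (-2 + 6*y) + 6 = 4 + 6*y)
(199*(-46))*t(10, -9) = (199*(-46))*(4 + 6*(-9)) = -9154*(4 - 54) = -9154*(-50) = 457700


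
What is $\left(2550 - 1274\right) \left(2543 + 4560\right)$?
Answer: $9063428$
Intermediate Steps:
$\left(2550 - 1274\right) \left(2543 + 4560\right) = 1276 \cdot 7103 = 9063428$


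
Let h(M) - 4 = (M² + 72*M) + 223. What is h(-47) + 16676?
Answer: 15728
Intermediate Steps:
h(M) = 227 + M² + 72*M (h(M) = 4 + ((M² + 72*M) + 223) = 4 + (223 + M² + 72*M) = 227 + M² + 72*M)
h(-47) + 16676 = (227 + (-47)² + 72*(-47)) + 16676 = (227 + 2209 - 3384) + 16676 = -948 + 16676 = 15728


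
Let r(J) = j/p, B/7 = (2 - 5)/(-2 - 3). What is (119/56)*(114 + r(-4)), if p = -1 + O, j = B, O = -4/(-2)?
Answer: 10047/40 ≈ 251.18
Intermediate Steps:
O = 2 (O = -4*(-½) = 2)
B = 21/5 (B = 7*((2 - 5)/(-2 - 3)) = 7*(-3/(-5)) = 7*(-3*(-⅕)) = 7*(⅗) = 21/5 ≈ 4.2000)
j = 21/5 ≈ 4.2000
p = 1 (p = -1 + 2 = 1)
r(J) = 21/5 (r(J) = (21/5)/1 = (21/5)*1 = 21/5)
(119/56)*(114 + r(-4)) = (119/56)*(114 + 21/5) = (119*(1/56))*(591/5) = (17/8)*(591/5) = 10047/40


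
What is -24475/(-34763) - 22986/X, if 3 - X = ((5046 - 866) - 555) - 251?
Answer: 881567543/117186073 ≈ 7.5228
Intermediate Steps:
X = -3371 (X = 3 - (((5046 - 866) - 555) - 251) = 3 - ((4180 - 555) - 251) = 3 - (3625 - 251) = 3 - 1*3374 = 3 - 3374 = -3371)
-24475/(-34763) - 22986/X = -24475/(-34763) - 22986/(-3371) = -24475*(-1/34763) - 22986*(-1/3371) = 24475/34763 + 22986/3371 = 881567543/117186073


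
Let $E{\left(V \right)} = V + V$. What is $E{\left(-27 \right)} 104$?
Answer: $-5616$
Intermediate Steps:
$E{\left(V \right)} = 2 V$
$E{\left(-27 \right)} 104 = 2 \left(-27\right) 104 = \left(-54\right) 104 = -5616$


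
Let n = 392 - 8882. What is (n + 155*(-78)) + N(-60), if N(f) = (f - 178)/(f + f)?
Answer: -1234681/60 ≈ -20578.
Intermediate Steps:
N(f) = (-178 + f)/(2*f) (N(f) = (-178 + f)/((2*f)) = (-178 + f)*(1/(2*f)) = (-178 + f)/(2*f))
n = -8490
(n + 155*(-78)) + N(-60) = (-8490 + 155*(-78)) + (½)*(-178 - 60)/(-60) = (-8490 - 12090) + (½)*(-1/60)*(-238) = -20580 + 119/60 = -1234681/60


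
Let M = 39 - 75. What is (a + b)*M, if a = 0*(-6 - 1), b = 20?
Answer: -720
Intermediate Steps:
M = -36
a = 0 (a = 0*(-7) = 0)
(a + b)*M = (0 + 20)*(-36) = 20*(-36) = -720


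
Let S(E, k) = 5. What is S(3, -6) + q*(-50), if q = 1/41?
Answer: 155/41 ≈ 3.7805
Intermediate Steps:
q = 1/41 ≈ 0.024390
S(3, -6) + q*(-50) = 5 + (1/41)*(-50) = 5 - 50/41 = 155/41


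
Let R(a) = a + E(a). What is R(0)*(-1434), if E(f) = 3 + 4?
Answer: -10038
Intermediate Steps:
E(f) = 7
R(a) = 7 + a (R(a) = a + 7 = 7 + a)
R(0)*(-1434) = (7 + 0)*(-1434) = 7*(-1434) = -10038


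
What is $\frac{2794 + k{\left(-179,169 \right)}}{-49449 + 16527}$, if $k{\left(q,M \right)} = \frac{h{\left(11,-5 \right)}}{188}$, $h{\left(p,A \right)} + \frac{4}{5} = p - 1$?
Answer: $- \frac{1313203}{15473340} \approx -0.084869$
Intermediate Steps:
$h{\left(p,A \right)} = - \frac{9}{5} + p$ ($h{\left(p,A \right)} = - \frac{4}{5} + \left(p - 1\right) = - \frac{4}{5} + \left(-1 + p\right) = - \frac{9}{5} + p$)
$k{\left(q,M \right)} = \frac{23}{470}$ ($k{\left(q,M \right)} = \frac{- \frac{9}{5} + 11}{188} = \frac{46}{5} \cdot \frac{1}{188} = \frac{23}{470}$)
$\frac{2794 + k{\left(-179,169 \right)}}{-49449 + 16527} = \frac{2794 + \frac{23}{470}}{-49449 + 16527} = \frac{1313203}{470 \left(-32922\right)} = \frac{1313203}{470} \left(- \frac{1}{32922}\right) = - \frac{1313203}{15473340}$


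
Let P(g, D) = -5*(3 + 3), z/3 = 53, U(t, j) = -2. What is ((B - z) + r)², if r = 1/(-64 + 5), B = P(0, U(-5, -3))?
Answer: 124367104/3481 ≈ 35727.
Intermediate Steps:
z = 159 (z = 3*53 = 159)
P(g, D) = -30 (P(g, D) = -5*6 = -30)
B = -30
r = -1/59 (r = 1/(-59) = -1/59 ≈ -0.016949)
((B - z) + r)² = ((-30 - 1*159) - 1/59)² = ((-30 - 159) - 1/59)² = (-189 - 1/59)² = (-11152/59)² = 124367104/3481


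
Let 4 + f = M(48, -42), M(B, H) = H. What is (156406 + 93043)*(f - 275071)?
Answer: -68627660533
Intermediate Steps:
f = -46 (f = -4 - 42 = -46)
(156406 + 93043)*(f - 275071) = (156406 + 93043)*(-46 - 275071) = 249449*(-275117) = -68627660533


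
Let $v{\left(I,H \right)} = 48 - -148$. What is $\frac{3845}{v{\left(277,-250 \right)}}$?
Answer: $\frac{3845}{196} \approx 19.617$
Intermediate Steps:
$v{\left(I,H \right)} = 196$ ($v{\left(I,H \right)} = 48 + 148 = 196$)
$\frac{3845}{v{\left(277,-250 \right)}} = \frac{3845}{196}$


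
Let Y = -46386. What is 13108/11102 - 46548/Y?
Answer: 10414848/4768309 ≈ 2.1842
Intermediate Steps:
13108/11102 - 46548/Y = 13108/11102 - 46548/(-46386) = 13108*(1/11102) - 46548*(-1/46386) = 6554/5551 + 862/859 = 10414848/4768309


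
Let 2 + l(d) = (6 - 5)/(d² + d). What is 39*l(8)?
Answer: -1859/24 ≈ -77.458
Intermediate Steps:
l(d) = -2 + 1/(d + d²) (l(d) = -2 + (6 - 5)/(d² + d) = -2 + 1/(d + d²))
39*l(8) = 39*((1 - 2*8 - 2*8²)/(8*(1 + 8))) = 39*((⅛)*(1 - 16 - 2*64)/9) = 39*((⅛)*(⅑)*(1 - 16 - 128)) = 39*((⅛)*(⅑)*(-143)) = 39*(-143/72) = -1859/24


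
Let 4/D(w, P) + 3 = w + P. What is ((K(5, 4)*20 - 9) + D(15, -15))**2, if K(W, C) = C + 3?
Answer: 151321/9 ≈ 16813.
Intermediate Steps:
K(W, C) = 3 + C
D(w, P) = 4/(-3 + P + w) (D(w, P) = 4/(-3 + (w + P)) = 4/(-3 + (P + w)) = 4/(-3 + P + w))
((K(5, 4)*20 - 9) + D(15, -15))**2 = (((3 + 4)*20 - 9) + 4/(-3 - 15 + 15))**2 = ((7*20 - 9) + 4/(-3))**2 = ((140 - 9) + 4*(-1/3))**2 = (131 - 4/3)**2 = (389/3)**2 = 151321/9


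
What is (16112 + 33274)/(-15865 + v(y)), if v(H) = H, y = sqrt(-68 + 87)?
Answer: -6872885/2207879 - 8231*sqrt(19)/41949701 ≈ -3.1137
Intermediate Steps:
y = sqrt(19) ≈ 4.3589
(16112 + 33274)/(-15865 + v(y)) = (16112 + 33274)/(-15865 + sqrt(19)) = 49386/(-15865 + sqrt(19))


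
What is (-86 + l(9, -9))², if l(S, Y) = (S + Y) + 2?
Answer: 7056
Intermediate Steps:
l(S, Y) = 2 + S + Y
(-86 + l(9, -9))² = (-86 + (2 + 9 - 9))² = (-86 + 2)² = (-84)² = 7056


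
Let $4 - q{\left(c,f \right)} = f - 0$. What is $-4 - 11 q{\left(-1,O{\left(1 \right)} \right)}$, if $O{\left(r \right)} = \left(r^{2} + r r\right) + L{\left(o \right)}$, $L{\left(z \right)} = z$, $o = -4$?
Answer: $-70$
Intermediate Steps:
$O{\left(r \right)} = -4 + 2 r^{2}$ ($O{\left(r \right)} = \left(r^{2} + r r\right) - 4 = \left(r^{2} + r^{2}\right) - 4 = 2 r^{2} - 4 = -4 + 2 r^{2}$)
$q{\left(c,f \right)} = 4 - f$ ($q{\left(c,f \right)} = 4 - \left(f - 0\right) = 4 - \left(f + 0\right) = 4 - f$)
$-4 - 11 q{\left(-1,O{\left(1 \right)} \right)} = -4 - 11 \left(4 - \left(-4 + 2 \cdot 1^{2}\right)\right) = -4 - 11 \left(4 - \left(-4 + 2 \cdot 1\right)\right) = -4 - 11 \left(4 - \left(-4 + 2\right)\right) = -4 - 11 \left(4 - -2\right) = -4 - 11 \left(4 + 2\right) = -4 - 66 = -70$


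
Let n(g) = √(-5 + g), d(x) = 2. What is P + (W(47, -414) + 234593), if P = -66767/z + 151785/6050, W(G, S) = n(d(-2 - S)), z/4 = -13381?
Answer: 7597448025929/32382020 + I*√3 ≈ 2.3462e+5 + 1.732*I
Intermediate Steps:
z = -53524 (z = 4*(-13381) = -53524)
W(G, S) = I*√3 (W(G, S) = √(-5 + 2) = √(-3) = I*√3)
P = 852808069/32382020 (P = -66767/(-53524) + 151785/6050 = -66767*(-1/53524) + 151785*(1/6050) = 66767/53524 + 30357/1210 = 852808069/32382020 ≈ 26.336)
P + (W(47, -414) + 234593) = 852808069/32382020 + (I*√3 + 234593) = 852808069/32382020 + (234593 + I*√3) = 7597448025929/32382020 + I*√3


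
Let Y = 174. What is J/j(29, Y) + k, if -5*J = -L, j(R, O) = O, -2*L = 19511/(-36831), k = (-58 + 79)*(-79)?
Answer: -106318554949/64085940 ≈ -1659.0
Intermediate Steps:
k = -1659 (k = 21*(-79) = -1659)
L = 19511/73662 (L = -19511/(2*(-36831)) = -19511*(-1)/(2*36831) = -1/2*(-19511/36831) = 19511/73662 ≈ 0.26487)
J = 19511/368310 (J = -(-1)*19511/(5*73662) = -1/5*(-19511/73662) = 19511/368310 ≈ 0.052974)
J/j(29, Y) + k = (19511/368310)/174 - 1659 = (19511/368310)*(1/174) - 1659 = 19511/64085940 - 1659 = -106318554949/64085940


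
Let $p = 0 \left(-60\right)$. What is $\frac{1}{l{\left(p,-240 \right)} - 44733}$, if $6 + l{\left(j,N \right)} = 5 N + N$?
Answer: $- \frac{1}{46179} \approx -2.1655 \cdot 10^{-5}$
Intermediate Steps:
$p = 0$
$l{\left(j,N \right)} = -6 + 6 N$ ($l{\left(j,N \right)} = -6 + \left(5 N + N\right) = -6 + 6 N$)
$\frac{1}{l{\left(p,-240 \right)} - 44733} = \frac{1}{\left(-6 + 6 \left(-240\right)\right) - 44733} = \frac{1}{\left(-6 - 1440\right) - 44733} = \frac{1}{-1446 - 44733} = \frac{1}{-46179} = - \frac{1}{46179}$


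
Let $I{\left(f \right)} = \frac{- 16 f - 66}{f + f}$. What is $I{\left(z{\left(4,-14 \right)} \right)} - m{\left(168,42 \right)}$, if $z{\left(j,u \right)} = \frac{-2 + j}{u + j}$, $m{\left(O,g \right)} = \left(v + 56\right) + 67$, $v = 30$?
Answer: $4$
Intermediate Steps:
$m{\left(O,g \right)} = 153$ ($m{\left(O,g \right)} = \left(30 + 56\right) + 67 = 86 + 67 = 153$)
$z{\left(j,u \right)} = \frac{-2 + j}{j + u}$
$I{\left(f \right)} = \frac{-66 - 16 f}{2 f}$
$I{\left(z{\left(4,-14 \right)} \right)} - m{\left(168,42 \right)} = \left(-8 - \frac{33}{\frac{1}{4 - 14} \left(-2 + 4\right)}\right) - 153 = \left(-8 - \frac{33}{\frac{1}{-10} \cdot 2}\right) - 153 = \left(-8 - \frac{33}{\left(- \frac{1}{10}\right) 2}\right) - 153 = \left(-8 - \frac{33}{- \frac{1}{5}}\right) - 153 = \left(-8 - -165\right) - 153 = \left(-8 + 165\right) - 153 = 157 - 153 = 4$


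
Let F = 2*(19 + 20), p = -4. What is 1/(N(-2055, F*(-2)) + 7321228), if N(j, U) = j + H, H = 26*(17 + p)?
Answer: 1/7319511 ≈ 1.3662e-7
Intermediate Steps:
H = 338 (H = 26*(17 - 4) = 26*13 = 338)
F = 78 (F = 2*39 = 78)
N(j, U) = 338 + j (N(j, U) = j + 338 = 338 + j)
1/(N(-2055, F*(-2)) + 7321228) = 1/((338 - 2055) + 7321228) = 1/(-1717 + 7321228) = 1/7319511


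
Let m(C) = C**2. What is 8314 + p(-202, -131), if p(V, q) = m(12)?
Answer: 8458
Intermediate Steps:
p(V, q) = 144 (p(V, q) = 12**2 = 144)
8314 + p(-202, -131) = 8314 + 144 = 8458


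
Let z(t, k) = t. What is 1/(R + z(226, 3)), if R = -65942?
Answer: -1/65716 ≈ -1.5217e-5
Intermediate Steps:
1/(R + z(226, 3)) = 1/(-65942 + 226) = 1/(-65716) = -1/65716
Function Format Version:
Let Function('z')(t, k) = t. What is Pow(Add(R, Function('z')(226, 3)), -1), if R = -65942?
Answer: Rational(-1, 65716) ≈ -1.5217e-5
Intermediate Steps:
Pow(Add(R, Function('z')(226, 3)), -1) = Pow(Add(-65942, 226), -1) = Pow(-65716, -1) = Rational(-1, 65716)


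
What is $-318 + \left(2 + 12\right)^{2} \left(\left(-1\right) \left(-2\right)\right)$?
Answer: $74$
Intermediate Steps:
$-318 + \left(2 + 12\right)^{2} \left(\left(-1\right) \left(-2\right)\right) = -318 + 14^{2} \cdot 2 = -318 + 196 \cdot 2 = -318 + 392 = 74$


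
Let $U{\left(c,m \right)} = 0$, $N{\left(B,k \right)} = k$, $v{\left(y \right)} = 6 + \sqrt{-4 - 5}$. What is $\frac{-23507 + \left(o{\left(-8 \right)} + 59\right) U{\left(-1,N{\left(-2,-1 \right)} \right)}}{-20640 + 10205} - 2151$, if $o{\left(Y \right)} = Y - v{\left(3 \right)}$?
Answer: $- \frac{22422178}{10435} \approx -2148.7$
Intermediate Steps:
$v{\left(y \right)} = 6 + 3 i$ ($v{\left(y \right)} = 6 + \sqrt{-9} = 6 + 3 i$)
$o{\left(Y \right)} = -6 + Y - 3 i$ ($o{\left(Y \right)} = Y - \left(6 + 3 i\right) = -6 + Y - 3 i$)
$\frac{-23507 + \left(o{\left(-8 \right)} + 59\right) U{\left(-1,N{\left(-2,-1 \right)} \right)}}{-20640 + 10205} - 2151 = \frac{-23507 + \left(\left(-6 - 8 - 3 i\right) + 59\right) 0}{-20640 + 10205} - 2151 = \frac{-23507 + \left(\left(-14 - 3 i\right) + 59\right) 0}{-10435} - 2151 = \left(-23507 + \left(45 - 3 i\right) 0\right) \left(- \frac{1}{10435}\right) - 2151 = \left(-23507 + 0\right) \left(- \frac{1}{10435}\right) - 2151 = \left(-23507\right) \left(- \frac{1}{10435}\right) - 2151 = \frac{23507}{10435} - 2151 = - \frac{22422178}{10435}$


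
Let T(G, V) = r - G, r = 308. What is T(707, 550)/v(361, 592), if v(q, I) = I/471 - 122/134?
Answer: -12591243/10933 ≈ -1151.7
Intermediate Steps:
T(G, V) = 308 - G
v(q, I) = -61/67 + I/471 (v(q, I) = I*(1/471) - 122*1/134 = I/471 - 61/67 = -61/67 + I/471)
T(707, 550)/v(361, 592) = (308 - 1*707)/(-61/67 + (1/471)*592) = (308 - 707)/(-61/67 + 592/471) = -399/10933/31557 = -399*31557/10933 = -12591243/10933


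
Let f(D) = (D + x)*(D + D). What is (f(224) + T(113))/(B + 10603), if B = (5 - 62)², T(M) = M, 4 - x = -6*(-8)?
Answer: 80753/13852 ≈ 5.8297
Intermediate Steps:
x = -44 (x = 4 - (-6)*(-8) = 4 - 1*48 = 4 - 48 = -44)
B = 3249 (B = (-57)² = 3249)
f(D) = 2*D*(-44 + D) (f(D) = (D - 44)*(D + D) = (-44 + D)*(2*D) = 2*D*(-44 + D))
(f(224) + T(113))/(B + 10603) = (2*224*(-44 + 224) + 113)/(3249 + 10603) = (2*224*180 + 113)/13852 = (80640 + 113)*(1/13852) = 80753*(1/13852) = 80753/13852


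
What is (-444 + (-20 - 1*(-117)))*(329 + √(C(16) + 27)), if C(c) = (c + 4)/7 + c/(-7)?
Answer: -114163 - 347*√1351/7 ≈ -1.1599e+5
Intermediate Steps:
C(c) = 4/7 (C(c) = (4 + c)*(⅐) + c*(-⅐) = (4/7 + c/7) - c/7 = 4/7)
(-444 + (-20 - 1*(-117)))*(329 + √(C(16) + 27)) = (-444 + (-20 - 1*(-117)))*(329 + √(4/7 + 27)) = (-444 + (-20 + 117))*(329 + √(193/7)) = (-444 + 97)*(329 + √1351/7) = -347*(329 + √1351/7) = -114163 - 347*√1351/7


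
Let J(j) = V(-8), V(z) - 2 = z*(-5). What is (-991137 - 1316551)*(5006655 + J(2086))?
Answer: -11553894586536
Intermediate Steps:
V(z) = 2 - 5*z (V(z) = 2 + z*(-5) = 2 - 5*z)
J(j) = 42 (J(j) = 2 - 5*(-8) = 2 + 40 = 42)
(-991137 - 1316551)*(5006655 + J(2086)) = (-991137 - 1316551)*(5006655 + 42) = -2307688*5006697 = -11553894586536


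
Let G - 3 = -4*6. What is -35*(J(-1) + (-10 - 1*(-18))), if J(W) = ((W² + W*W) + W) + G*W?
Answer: -1050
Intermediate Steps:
G = -21 (G = 3 - 4*6 = 3 - 24 = -21)
J(W) = -20*W + 2*W² (J(W) = ((W² + W*W) + W) - 21*W = ((W² + W²) + W) - 21*W = (2*W² + W) - 21*W = (W + 2*W²) - 21*W = -20*W + 2*W²)
-35*(J(-1) + (-10 - 1*(-18))) = -35*(2*(-1)*(-10 - 1) + (-10 - 1*(-18))) = -35*(2*(-1)*(-11) + (-10 + 18)) = -35*(22 + 8) = -35*30 = -1050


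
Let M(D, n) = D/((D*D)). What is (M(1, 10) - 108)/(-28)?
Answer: 107/28 ≈ 3.8214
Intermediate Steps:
M(D, n) = 1/D (M(D, n) = D/(D²) = D/D² = 1/D)
(M(1, 10) - 108)/(-28) = (1/1 - 108)/(-28) = -(1 - 108)/28 = -1/28*(-107) = 107/28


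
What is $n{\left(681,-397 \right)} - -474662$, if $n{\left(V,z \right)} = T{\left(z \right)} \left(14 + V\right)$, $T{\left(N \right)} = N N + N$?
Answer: $109737002$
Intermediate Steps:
$T{\left(N \right)} = N + N^{2}$ ($T{\left(N \right)} = N^{2} + N = N + N^{2}$)
$n{\left(V,z \right)} = z \left(1 + z\right) \left(14 + V\right)$
$n{\left(681,-397 \right)} - -474662 = - 397 \left(1 - 397\right) \left(14 + 681\right) - -474662 = \left(-397\right) \left(-396\right) 695 + 474662 = 109262340 + 474662 = 109737002$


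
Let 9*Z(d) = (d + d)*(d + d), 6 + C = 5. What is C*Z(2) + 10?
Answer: 74/9 ≈ 8.2222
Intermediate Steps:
C = -1 (C = -6 + 5 = -1)
Z(d) = 4*d²/9 (Z(d) = ((d + d)*(d + d))/9 = ((2*d)*(2*d))/9 = (4*d²)/9 = 4*d²/9)
C*Z(2) + 10 = -4*2²/9 + 10 = -4*4/9 + 10 = -1*16/9 + 10 = -16/9 + 10 = 74/9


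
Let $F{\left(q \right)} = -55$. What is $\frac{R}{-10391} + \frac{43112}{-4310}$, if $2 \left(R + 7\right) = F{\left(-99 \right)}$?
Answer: $- \frac{447828097}{44785210} \approx -9.9995$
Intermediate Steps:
$R = - \frac{69}{2}$ ($R = -7 + \frac{1}{2} \left(-55\right) = -7 - \frac{55}{2} = - \frac{69}{2} \approx -34.5$)
$\frac{R}{-10391} + \frac{43112}{-4310} = - \frac{69}{2 \left(-10391\right)} + \frac{43112}{-4310} = \left(- \frac{69}{2}\right) \left(- \frac{1}{10391}\right) + 43112 \left(- \frac{1}{4310}\right) = \frac{69}{20782} - \frac{21556}{2155} = - \frac{447828097}{44785210}$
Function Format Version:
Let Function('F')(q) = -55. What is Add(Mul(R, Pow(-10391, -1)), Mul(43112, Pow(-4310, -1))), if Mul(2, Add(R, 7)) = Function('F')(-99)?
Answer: Rational(-447828097, 44785210) ≈ -9.9995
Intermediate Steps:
R = Rational(-69, 2) (R = Add(-7, Mul(Rational(1, 2), -55)) = Add(-7, Rational(-55, 2)) = Rational(-69, 2) ≈ -34.500)
Add(Mul(R, Pow(-10391, -1)), Mul(43112, Pow(-4310, -1))) = Add(Mul(Rational(-69, 2), Pow(-10391, -1)), Mul(43112, Pow(-4310, -1))) = Add(Mul(Rational(-69, 2), Rational(-1, 10391)), Mul(43112, Rational(-1, 4310))) = Add(Rational(69, 20782), Rational(-21556, 2155)) = Rational(-447828097, 44785210)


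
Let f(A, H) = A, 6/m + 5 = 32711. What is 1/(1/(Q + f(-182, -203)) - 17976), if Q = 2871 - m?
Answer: -14657738/263487492837 ≈ -5.5630e-5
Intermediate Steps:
m = 1/5451 (m = 6/(-5 + 32711) = 6/32706 = 6*(1/32706) = 1/5451 ≈ 0.00018345)
Q = 15649820/5451 (Q = 2871 - 1*1/5451 = 2871 - 1/5451 = 15649820/5451 ≈ 2871.0)
1/(1/(Q + f(-182, -203)) - 17976) = 1/(1/(15649820/5451 - 182) - 17976) = 1/(1/(14657738/5451) - 17976) = 1/(5451/14657738 - 17976) = 1/(-263487492837/14657738) = -14657738/263487492837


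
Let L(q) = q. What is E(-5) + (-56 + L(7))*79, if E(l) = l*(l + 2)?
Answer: -3856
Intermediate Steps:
E(l) = l*(2 + l)
E(-5) + (-56 + L(7))*79 = -5*(2 - 5) + (-56 + 7)*79 = -5*(-3) - 49*79 = 15 - 3871 = -3856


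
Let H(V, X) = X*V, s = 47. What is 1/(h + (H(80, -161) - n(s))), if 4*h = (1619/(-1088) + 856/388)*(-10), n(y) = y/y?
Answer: -211072/2719197377 ≈ -7.7623e-5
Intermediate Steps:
n(y) = 1
H(V, X) = V*X
h = -378945/211072 (h = ((1619/(-1088) + 856/388)*(-10))/4 = ((1619*(-1/1088) + 856*(1/388))*(-10))/4 = ((-1619/1088 + 214/97)*(-10))/4 = ((75789/105536)*(-10))/4 = (1/4)*(-378945/52768) = -378945/211072 ≈ -1.7953)
1/(h + (H(80, -161) - n(s))) = 1/(-378945/211072 + (80*(-161) - 1*1)) = 1/(-378945/211072 + (-12880 - 1)) = 1/(-378945/211072 - 12881) = 1/(-2719197377/211072) = -211072/2719197377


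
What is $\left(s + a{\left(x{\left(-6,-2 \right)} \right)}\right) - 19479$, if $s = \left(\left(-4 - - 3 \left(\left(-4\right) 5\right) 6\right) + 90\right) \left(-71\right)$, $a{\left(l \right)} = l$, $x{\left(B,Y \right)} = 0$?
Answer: $-25$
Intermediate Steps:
$s = 19454$ ($s = \left(\left(-4 - \left(-3\right) \left(-20\right) 6\right) + 90\right) \left(-71\right) = \left(\left(-4 - 60 \cdot 6\right) + 90\right) \left(-71\right) = \left(\left(-4 - 360\right) + 90\right) \left(-71\right) = \left(-364 + 90\right) \left(-71\right) = \left(-274\right) \left(-71\right) = 19454$)
$\left(s + a{\left(x{\left(-6,-2 \right)} \right)}\right) - 19479 = \left(19454 + 0\right) - 19479 = 19454 - 19479 = -25$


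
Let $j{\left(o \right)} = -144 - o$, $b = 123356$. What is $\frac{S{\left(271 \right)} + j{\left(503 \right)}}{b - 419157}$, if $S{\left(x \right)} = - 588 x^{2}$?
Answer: $\frac{43183955}{295801} \approx 145.99$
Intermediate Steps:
$\frac{S{\left(271 \right)} + j{\left(503 \right)}}{b - 419157} = \frac{- 588 \cdot 271^{2} - 647}{123356 - 419157} = \frac{\left(-588\right) 73441 - 647}{-295801} = \left(-43183308 - 647\right) \left(- \frac{1}{295801}\right) = \left(-43183955\right) \left(- \frac{1}{295801}\right) = \frac{43183955}{295801}$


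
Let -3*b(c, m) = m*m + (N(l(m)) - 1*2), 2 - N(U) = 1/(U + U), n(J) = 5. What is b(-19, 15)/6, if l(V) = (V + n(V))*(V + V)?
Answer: -269999/21600 ≈ -12.500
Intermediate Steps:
l(V) = 2*V*(5 + V) (l(V) = (V + 5)*(V + V) = (5 + V)*(2*V) = 2*V*(5 + V))
N(U) = 2 - 1/(2*U) (N(U) = 2 - 1/(U + U) = 2 - 1/(2*U))
b(c, m) = -m²/3 + 1/(12*m*(5 + m)) (b(c, m) = -(m*m + ((2 - 1/(2*m*(5 + m))/2) - 1*2))/3 = -(m² + ((2 - 1/(4*m*(5 + m))) - 2))/3 = -(m² - 1/(4*m*(5 + m)))/3 = -m²/3 + 1/(12*m*(5 + m)))
b(-19, 15)/6 = ((1/12)*(1 - 20*15³ - 4*15⁴)/(15*(5 + 15)))/6 = ((1/12)*(1/15)*(1 - 20*3375 - 4*50625)/20)*(⅙) = ((1/12)*(1/15)*(1/20)*(1 - 67500 - 202500))*(⅙) = ((1/12)*(1/15)*(1/20)*(-269999))*(⅙) = -269999/3600*⅙ = -269999/21600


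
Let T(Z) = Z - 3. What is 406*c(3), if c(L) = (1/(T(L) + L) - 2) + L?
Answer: 1624/3 ≈ 541.33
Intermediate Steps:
T(Z) = -3 + Z
c(L) = -2 + L + 1/(-3 + 2*L) (c(L) = (1/((-3 + L) + L) - 2) + L = (1/(-3 + 2*L) - 2) + L = (-2 + 1/(-3 + 2*L)) + L = -2 + L + 1/(-3 + 2*L))
406*c(3) = 406*((7 - 7*3 + 2*3²)/(-3 + 2*3)) = 406*((7 - 21 + 2*9)/(-3 + 6)) = 406*((7 - 21 + 18)/3) = 406*((⅓)*4) = 406*(4/3) = 1624/3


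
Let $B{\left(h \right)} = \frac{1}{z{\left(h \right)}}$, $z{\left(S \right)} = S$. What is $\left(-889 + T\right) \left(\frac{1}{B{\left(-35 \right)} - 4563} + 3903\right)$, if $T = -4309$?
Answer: $- \frac{1620041123317}{79853} \approx -2.0288 \cdot 10^{7}$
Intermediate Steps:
$B{\left(h \right)} = \frac{1}{h}$
$\left(-889 + T\right) \left(\frac{1}{B{\left(-35 \right)} - 4563} + 3903\right) = \left(-889 - 4309\right) \left(\frac{1}{\frac{1}{-35} - 4563} + 3903\right) = - 5198 \left(\frac{1}{- \frac{1}{35} - 4563} + 3903\right) = - 5198 \left(\frac{1}{- \frac{159706}{35}} + 3903\right) = - 5198 \left(- \frac{35}{159706} + 3903\right) = \left(-5198\right) \frac{623332483}{159706} = - \frac{1620041123317}{79853}$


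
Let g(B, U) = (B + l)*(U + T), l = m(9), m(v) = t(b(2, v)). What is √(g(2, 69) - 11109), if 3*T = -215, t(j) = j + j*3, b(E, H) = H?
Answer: 13*I*√597/3 ≈ 105.88*I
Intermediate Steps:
t(j) = 4*j (t(j) = j + 3*j = 4*j)
m(v) = 4*v
l = 36 (l = 4*9 = 36)
T = -215/3 (T = (⅓)*(-215) = -215/3 ≈ -71.667)
g(B, U) = (36 + B)*(-215/3 + U) (g(B, U) = (B + 36)*(U - 215/3) = (36 + B)*(-215/3 + U))
√(g(2, 69) - 11109) = √((-2580 + 36*69 - 215/3*2 + 2*69) - 11109) = √((-2580 + 2484 - 430/3 + 138) - 11109) = √(-304/3 - 11109) = √(-33631/3) = 13*I*√597/3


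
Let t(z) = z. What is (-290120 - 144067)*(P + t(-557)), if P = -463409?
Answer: 201448005642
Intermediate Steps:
(-290120 - 144067)*(P + t(-557)) = (-290120 - 144067)*(-463409 - 557) = -434187*(-463966) = 201448005642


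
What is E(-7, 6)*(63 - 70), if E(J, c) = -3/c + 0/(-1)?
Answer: 7/2 ≈ 3.5000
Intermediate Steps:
E(J, c) = -3/c (E(J, c) = -3/c + 0*(-1) = -3/c + 0 = -3/c)
E(-7, 6)*(63 - 70) = (-3/6)*(63 - 70) = -3*⅙*(-7) = -½*(-7) = 7/2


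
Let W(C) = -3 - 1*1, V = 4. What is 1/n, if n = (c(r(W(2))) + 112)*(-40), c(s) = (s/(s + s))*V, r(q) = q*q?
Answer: -1/4560 ≈ -0.00021930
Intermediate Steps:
W(C) = -4 (W(C) = -3 - 1 = -4)
r(q) = q²
c(s) = 2 (c(s) = (s/(s + s))*4 = (s/((2*s)))*4 = (s*(1/(2*s)))*4 = (½)*4 = 2)
n = -4560 (n = (2 + 112)*(-40) = 114*(-40) = -4560)
1/n = 1/(-4560) = -1/4560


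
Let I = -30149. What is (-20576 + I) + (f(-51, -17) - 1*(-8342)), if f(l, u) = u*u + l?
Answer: -42145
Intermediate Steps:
f(l, u) = l + u**2 (f(l, u) = u**2 + l = l + u**2)
(-20576 + I) + (f(-51, -17) - 1*(-8342)) = (-20576 - 30149) + ((-51 + (-17)**2) - 1*(-8342)) = -50725 + ((-51 + 289) + 8342) = -50725 + (238 + 8342) = -50725 + 8580 = -42145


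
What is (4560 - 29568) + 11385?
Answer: -13623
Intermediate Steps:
(4560 - 29568) + 11385 = -25008 + 11385 = -13623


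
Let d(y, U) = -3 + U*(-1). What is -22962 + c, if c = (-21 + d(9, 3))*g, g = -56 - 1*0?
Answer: -21450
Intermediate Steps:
d(y, U) = -3 - U
g = -56 (g = -56 + 0 = -56)
c = 1512 (c = (-21 + (-3 - 1*3))*(-56) = (-21 + (-3 - 3))*(-56) = (-21 - 6)*(-56) = -27*(-56) = 1512)
-22962 + c = -22962 + 1512 = -21450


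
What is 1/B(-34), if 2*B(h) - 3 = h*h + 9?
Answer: 1/584 ≈ 0.0017123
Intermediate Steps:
B(h) = 6 + h²/2 (B(h) = 3/2 + (h*h + 9)/2 = 3/2 + (h² + 9)/2 = 3/2 + (9 + h²)/2 = 3/2 + (9/2 + h²/2) = 6 + h²/2)
1/B(-34) = 1/(6 + (½)*(-34)²) = 1/(6 + (½)*1156) = 1/(6 + 578) = 1/584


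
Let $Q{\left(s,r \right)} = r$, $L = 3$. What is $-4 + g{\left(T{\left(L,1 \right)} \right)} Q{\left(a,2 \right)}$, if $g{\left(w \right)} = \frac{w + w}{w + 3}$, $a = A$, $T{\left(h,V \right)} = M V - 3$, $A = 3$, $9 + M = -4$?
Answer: $\frac{12}{13} \approx 0.92308$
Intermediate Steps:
$M = -13$ ($M = -9 - 4 = -13$)
$T{\left(h,V \right)} = -3 - 13 V$ ($T{\left(h,V \right)} = - 13 V - 3 = -3 - 13 V$)
$a = 3$
$g{\left(w \right)} = \frac{2 w}{3 + w}$
$-4 + g{\left(T{\left(L,1 \right)} \right)} Q{\left(a,2 \right)} = -4 + \frac{2 \left(-3 - 13\right)}{3 - 16} \cdot 2 = -4 + 2 \left(-16\right) \frac{1}{3 - 16} \cdot 2 = -4 + 2 \left(-16\right) \frac{1}{-13} \cdot 2 = -4 + 2 \left(-16\right) \left(- \frac{1}{13}\right) 2 = -4 + \frac{32}{13} \cdot 2 = -4 + \frac{64}{13} = \frac{12}{13}$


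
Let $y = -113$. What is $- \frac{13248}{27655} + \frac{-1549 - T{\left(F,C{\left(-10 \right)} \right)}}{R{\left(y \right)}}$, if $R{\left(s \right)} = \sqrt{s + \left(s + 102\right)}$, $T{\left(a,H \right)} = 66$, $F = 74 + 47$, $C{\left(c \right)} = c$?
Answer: $- \frac{13248}{27655} + \frac{1615 i \sqrt{31}}{62} \approx -0.47905 + 145.03 i$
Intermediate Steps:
$F = 121$
$R{\left(s \right)} = \sqrt{102 + 2 s}$ ($R{\left(s \right)} = \sqrt{s + \left(102 + s\right)} = \sqrt{102 + 2 s}$)
$- \frac{13248}{27655} + \frac{-1549 - T{\left(F,C{\left(-10 \right)} \right)}}{R{\left(y \right)}} = - \frac{13248}{27655} + \frac{-1549 - 66}{\sqrt{102 + 2 \left(-113\right)}} = \left(-13248\right) \frac{1}{27655} + \frac{-1549 - 66}{\sqrt{102 - 226}} = - \frac{13248}{27655} - \frac{1615}{\sqrt{-124}} = - \frac{13248}{27655} - \frac{1615}{2 i \sqrt{31}} = - \frac{13248}{27655} - 1615 \left(- \frac{i \sqrt{31}}{62}\right) = - \frac{13248}{27655} + \frac{1615 i \sqrt{31}}{62}$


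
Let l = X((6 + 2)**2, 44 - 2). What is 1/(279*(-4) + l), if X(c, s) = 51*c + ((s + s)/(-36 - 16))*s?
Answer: 13/27042 ≈ 0.00048073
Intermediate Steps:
X(c, s) = 51*c - s**2/26 (X(c, s) = 51*c + ((2*s)/(-52))*s = 51*c + ((2*s)*(-1/52))*s = 51*c + (-s/26)*s = 51*c - s**2/26)
l = 41550/13 (l = 51*(6 + 2)**2 - (44 - 2)**2/26 = 51*8**2 - 1/26*42**2 = 51*64 - 1/26*1764 = 3264 - 882/13 = 41550/13 ≈ 3196.2)
1/(279*(-4) + l) = 1/(279*(-4) + 41550/13) = 1/(-1116 + 41550/13) = 1/(27042/13) = 13/27042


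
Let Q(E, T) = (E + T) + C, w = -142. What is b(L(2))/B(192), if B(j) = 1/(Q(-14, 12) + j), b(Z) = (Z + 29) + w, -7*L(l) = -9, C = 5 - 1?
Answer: -151708/7 ≈ -21673.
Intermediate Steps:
C = 4
Q(E, T) = 4 + E + T (Q(E, T) = (E + T) + 4 = 4 + E + T)
L(l) = 9/7 (L(l) = -⅐*(-9) = 9/7)
b(Z) = -113 + Z (b(Z) = (Z + 29) - 142 = (29 + Z) - 142 = -113 + Z)
B(j) = 1/(2 + j) (B(j) = 1/((4 - 14 + 12) + j) = 1/(2 + j))
b(L(2))/B(192) = (-113 + 9/7)/(1/(2 + 192)) = -782/(7*(1/194)) = -782/(7*1/194) = -782/7*194 = -151708/7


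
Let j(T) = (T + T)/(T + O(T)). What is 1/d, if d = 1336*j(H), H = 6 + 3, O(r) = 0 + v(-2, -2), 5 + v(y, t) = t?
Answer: 1/12024 ≈ 8.3167e-5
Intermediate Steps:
v(y, t) = -5 + t
O(r) = -7 (O(r) = 0 + (-5 - 2) = 0 - 7 = -7)
H = 9
j(T) = 2*T/(-7 + T) (j(T) = (T + T)/(T - 7) = (2*T)/(-7 + T) = 2*T/(-7 + T))
d = 12024 (d = 1336*(2*9/(-7 + 9)) = 1336*(2*9/2) = 1336*(2*9*(½)) = 1336*9 = 12024)
1/d = 1/12024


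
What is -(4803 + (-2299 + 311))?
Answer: -2815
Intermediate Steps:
-(4803 + (-2299 + 311)) = -(4803 - 1988) = -1*2815 = -2815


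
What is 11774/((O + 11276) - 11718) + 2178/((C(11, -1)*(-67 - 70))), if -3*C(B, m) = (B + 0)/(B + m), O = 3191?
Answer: 17942098/376613 ≈ 47.641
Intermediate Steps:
C(B, m) = -B/(3*(B + m)) (C(B, m) = -(B + 0)/(3*(B + m)) = -B/(3*(B + m)))
11774/((O + 11276) - 11718) + 2178/((C(11, -1)*(-67 - 70))) = 11774/((3191 + 11276) - 11718) + 2178/(((-1*11/(3*11 + 3*(-1)))*(-67 - 70))) = 11774/(14467 - 11718) + 2178/((-1*11/(33 - 3)*(-137))) = 11774/2749 + 2178/((-1*11/30*(-137))) = 11774*(1/2749) + 2178/((-1*11*1/30*(-137))) = 11774/2749 + 2178/((-11/30*(-137))) = 11774/2749 + 2178/(1507/30) = 11774/2749 + 2178*(30/1507) = 11774/2749 + 5940/137 = 17942098/376613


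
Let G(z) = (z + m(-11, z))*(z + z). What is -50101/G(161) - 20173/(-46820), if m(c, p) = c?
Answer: -34284323/56535150 ≈ -0.60643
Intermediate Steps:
G(z) = 2*z*(-11 + z) (G(z) = (z - 11)*(z + z) = (-11 + z)*(2*z) = 2*z*(-11 + z))
-50101/G(161) - 20173/(-46820) = -50101*1/(322*(-11 + 161)) - 20173/(-46820) = -50101/(2*161*150) - 20173*(-1/46820) = -50101/48300 + 20173/46820 = -34284323/56535150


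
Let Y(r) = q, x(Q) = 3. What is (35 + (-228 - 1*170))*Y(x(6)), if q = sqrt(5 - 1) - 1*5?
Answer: 1089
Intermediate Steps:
q = -3 (q = sqrt(4) - 5 = 2 - 5 = -3)
Y(r) = -3
(35 + (-228 - 1*170))*Y(x(6)) = (35 + (-228 - 1*170))*(-3) = (35 + (-228 - 170))*(-3) = (35 - 398)*(-3) = -363*(-3) = 1089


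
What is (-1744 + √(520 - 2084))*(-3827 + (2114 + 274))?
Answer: 2509616 - 2878*I*√391 ≈ 2.5096e+6 - 56909.0*I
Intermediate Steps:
(-1744 + √(520 - 2084))*(-3827 + (2114 + 274)) = (-1744 + √(-1564))*(-3827 + 2388) = (-1744 + 2*I*√391)*(-1439) = 2509616 - 2878*I*√391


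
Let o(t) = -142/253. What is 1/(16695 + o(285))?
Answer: 253/4223693 ≈ 5.9900e-5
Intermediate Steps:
o(t) = -142/253 (o(t) = -142*1/253 = -142/253)
1/(16695 + o(285)) = 1/(16695 - 142/253) = 1/(4223693/253) = 253/4223693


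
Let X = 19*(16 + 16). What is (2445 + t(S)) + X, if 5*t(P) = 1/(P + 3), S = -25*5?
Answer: 1862329/610 ≈ 3053.0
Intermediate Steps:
X = 608 (X = 19*32 = 608)
S = -125
t(P) = 1/(5*(3 + P)) (t(P) = 1/(5*(P + 3)) = 1/(5*(3 + P)))
(2445 + t(S)) + X = (2445 + 1/(5*(3 - 125))) + 608 = (2445 + (1/5)/(-122)) + 608 = (2445 + (1/5)*(-1/122)) + 608 = (2445 - 1/610) + 608 = 1491449/610 + 608 = 1862329/610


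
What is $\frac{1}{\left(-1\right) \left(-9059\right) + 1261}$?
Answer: $\frac{1}{10320} \approx 9.6899 \cdot 10^{-5}$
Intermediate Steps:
$\frac{1}{\left(-1\right) \left(-9059\right) + 1261} = \frac{1}{9059 + 1261} = \frac{1}{10320}$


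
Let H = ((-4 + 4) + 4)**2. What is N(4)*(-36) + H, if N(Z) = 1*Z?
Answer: -128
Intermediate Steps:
N(Z) = Z
H = 16 (H = (0 + 4)**2 = 4**2 = 16)
N(4)*(-36) + H = 4*(-36) + 16 = -144 + 16 = -128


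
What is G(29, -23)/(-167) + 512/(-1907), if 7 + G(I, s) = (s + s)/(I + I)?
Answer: -2048634/9235601 ≈ -0.22182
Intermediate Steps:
G(I, s) = -7 + s/I (G(I, s) = -7 + (s + s)/(I + I) = -7 + (2*s)/((2*I)) = -7 + (2*s)*(1/(2*I)) = -7 + s/I)
G(29, -23)/(-167) + 512/(-1907) = (-7 - 23/29)/(-167) + 512/(-1907) = (-7 - 23*1/29)*(-1/167) + 512*(-1/1907) = (-7 - 23/29)*(-1/167) - 512/1907 = -226/29*(-1/167) - 512/1907 = 226/4843 - 512/1907 = -2048634/9235601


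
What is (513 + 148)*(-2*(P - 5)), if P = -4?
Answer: 11898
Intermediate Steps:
(513 + 148)*(-2*(P - 5)) = (513 + 148)*(-2*(-4 - 5)) = 661*(-2*(-9)) = 661*18 = 11898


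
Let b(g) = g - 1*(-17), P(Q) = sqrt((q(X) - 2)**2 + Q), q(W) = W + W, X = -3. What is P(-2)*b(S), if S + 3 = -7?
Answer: 7*sqrt(62) ≈ 55.118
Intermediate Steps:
S = -10 (S = -3 - 7 = -10)
q(W) = 2*W
P(Q) = sqrt(64 + Q) (P(Q) = sqrt((2*(-3) - 2)**2 + Q) = sqrt((-6 - 2)**2 + Q) = sqrt((-8)**2 + Q) = sqrt(64 + Q))
b(g) = 17 + g (b(g) = g + 17 = 17 + g)
P(-2)*b(S) = sqrt(64 - 2)*(17 - 10) = sqrt(62)*7 = 7*sqrt(62)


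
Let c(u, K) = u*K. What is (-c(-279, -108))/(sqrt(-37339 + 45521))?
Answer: -15066*sqrt(8182)/4091 ≈ -333.12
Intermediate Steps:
c(u, K) = K*u
(-c(-279, -108))/(sqrt(-37339 + 45521)) = (-(-108)*(-279))/(sqrt(-37339 + 45521)) = (-1*30132)/(sqrt(8182)) = -15066*sqrt(8182)/4091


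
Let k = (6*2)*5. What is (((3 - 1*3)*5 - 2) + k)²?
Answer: 3364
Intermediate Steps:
k = 60 (k = 12*5 = 60)
(((3 - 1*3)*5 - 2) + k)² = (((3 - 1*3)*5 - 2) + 60)² = (((3 - 3)*5 - 2) + 60)² = ((0*5 - 2) + 60)² = ((0 - 2) + 60)² = (-2 + 60)² = 58² = 3364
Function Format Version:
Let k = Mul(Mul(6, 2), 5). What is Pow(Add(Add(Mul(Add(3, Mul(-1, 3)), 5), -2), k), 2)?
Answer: 3364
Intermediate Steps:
k = 60 (k = Mul(12, 5) = 60)
Pow(Add(Add(Mul(Add(3, Mul(-1, 3)), 5), -2), k), 2) = Pow(Add(Add(Mul(Add(3, Mul(-1, 3)), 5), -2), 60), 2) = Pow(Add(Add(Mul(Add(3, -3), 5), -2), 60), 2) = Pow(Add(Add(Mul(0, 5), -2), 60), 2) = Pow(Add(Add(0, -2), 60), 2) = Pow(Add(-2, 60), 2) = Pow(58, 2) = 3364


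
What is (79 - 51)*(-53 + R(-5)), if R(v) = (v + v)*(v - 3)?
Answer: 756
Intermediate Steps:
R(v) = 2*v*(-3 + v) (R(v) = (2*v)*(-3 + v) = 2*v*(-3 + v))
(79 - 51)*(-53 + R(-5)) = (79 - 51)*(-53 + 2*(-5)*(-3 - 5)) = 28*(-53 + 2*(-5)*(-8)) = 28*(-53 + 80) = 28*27 = 756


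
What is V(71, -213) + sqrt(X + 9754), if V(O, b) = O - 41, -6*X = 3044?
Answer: 30 + 2*sqrt(20805)/3 ≈ 126.16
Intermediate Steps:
X = -1522/3 (X = -1/6*3044 = -1522/3 ≈ -507.33)
V(O, b) = -41 + O
V(71, -213) + sqrt(X + 9754) = (-41 + 71) + sqrt(-1522/3 + 9754) = 30 + sqrt(27740/3) = 30 + 2*sqrt(20805)/3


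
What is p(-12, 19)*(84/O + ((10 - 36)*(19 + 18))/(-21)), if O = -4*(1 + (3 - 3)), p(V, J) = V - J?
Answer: -16151/21 ≈ -769.10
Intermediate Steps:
O = -4 (O = -4*(1 + 0) = -4*1 = -4)
p(-12, 19)*(84/O + ((10 - 36)*(19 + 18))/(-21)) = (-12 - 1*19)*(84/(-4) + ((10 - 36)*(19 + 18))/(-21)) = (-12 - 19)*(84*(-1/4) - 26*37*(-1/21)) = -31*(-21 - 962*(-1/21)) = -31*(-21 + 962/21) = -31*521/21 = -16151/21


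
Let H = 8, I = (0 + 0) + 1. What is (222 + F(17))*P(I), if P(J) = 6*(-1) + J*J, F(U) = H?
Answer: -1150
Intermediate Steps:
I = 1 (I = 0 + 1 = 1)
F(U) = 8
P(J) = -6 + J²
(222 + F(17))*P(I) = (222 + 8)*(-6 + 1²) = 230*(-6 + 1) = 230*(-5) = -1150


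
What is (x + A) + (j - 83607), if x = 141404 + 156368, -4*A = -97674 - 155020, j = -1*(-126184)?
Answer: 807045/2 ≈ 4.0352e+5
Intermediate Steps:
j = 126184
A = 126347/2 (A = -(-97674 - 155020)/4 = -1/4*(-252694) = 126347/2 ≈ 63174.)
x = 297772
(x + A) + (j - 83607) = (297772 + 126347/2) + (126184 - 83607) = 721891/2 + 42577 = 807045/2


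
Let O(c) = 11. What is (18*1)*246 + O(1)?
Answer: 4439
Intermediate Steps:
(18*1)*246 + O(1) = (18*1)*246 + 11 = 18*246 + 11 = 4428 + 11 = 4439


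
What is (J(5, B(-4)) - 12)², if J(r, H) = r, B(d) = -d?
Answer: 49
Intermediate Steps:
(J(5, B(-4)) - 12)² = (5 - 12)² = (-7)² = 49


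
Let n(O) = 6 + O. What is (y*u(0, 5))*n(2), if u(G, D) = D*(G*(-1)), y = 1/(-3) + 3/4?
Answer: 0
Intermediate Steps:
y = 5/12 (y = 1*(-⅓) + 3*(¼) = -⅓ + ¾ = 5/12 ≈ 0.41667)
u(G, D) = -D*G (u(G, D) = D*(-G) = -D*G)
(y*u(0, 5))*n(2) = (5*(-1*5*0)/12)*(6 + 2) = ((5/12)*0)*8 = 0*8 = 0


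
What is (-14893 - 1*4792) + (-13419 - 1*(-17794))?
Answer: -15310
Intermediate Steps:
(-14893 - 1*4792) + (-13419 - 1*(-17794)) = (-14893 - 4792) + (-13419 + 17794) = -19685 + 4375 = -15310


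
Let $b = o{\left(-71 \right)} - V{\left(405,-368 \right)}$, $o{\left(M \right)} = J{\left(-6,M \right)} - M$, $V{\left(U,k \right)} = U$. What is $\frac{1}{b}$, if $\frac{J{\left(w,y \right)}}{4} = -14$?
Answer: $- \frac{1}{390} \approx -0.0025641$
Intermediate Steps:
$J{\left(w,y \right)} = -56$ ($J{\left(w,y \right)} = 4 \left(-14\right) = -56$)
$o{\left(M \right)} = -56 - M$
$b = -390$ ($b = \left(-56 - -71\right) - 405 = \left(-56 + 71\right) - 405 = 15 - 405 = -390$)
$\frac{1}{b} = \frac{1}{-390} = - \frac{1}{390}$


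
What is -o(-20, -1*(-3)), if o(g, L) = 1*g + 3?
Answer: 17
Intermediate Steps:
o(g, L) = 3 + g (o(g, L) = g + 3 = 3 + g)
-o(-20, -1*(-3)) = -(3 - 20) = -1*(-17) = 17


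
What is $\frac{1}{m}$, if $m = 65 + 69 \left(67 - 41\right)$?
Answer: $\frac{1}{1859} \approx 0.00053792$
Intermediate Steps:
$m = 1859$ ($m = 65 + 69 \left(67 - 41\right) = 65 + 69 \cdot 26 = 65 + 1794 = 1859$)
$\frac{1}{m} = \frac{1}{1859}$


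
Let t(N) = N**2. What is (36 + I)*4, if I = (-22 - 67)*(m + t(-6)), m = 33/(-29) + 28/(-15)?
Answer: -5047028/435 ≈ -11602.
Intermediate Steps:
m = -1307/435 (m = 33*(-1/29) + 28*(-1/15) = -33/29 - 28/15 = -1307/435 ≈ -3.0046)
I = -1277417/435 (I = (-22 - 67)*(-1307/435 + (-6)**2) = -89*(-1307/435 + 36) = -89*14353/435 = -1277417/435 ≈ -2936.6)
(36 + I)*4 = (36 - 1277417/435)*4 = -1261757/435*4 = -5047028/435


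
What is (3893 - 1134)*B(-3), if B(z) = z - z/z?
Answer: -11036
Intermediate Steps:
B(z) = -1 + z (B(z) = z - 1*1 = z - 1 = -1 + z)
(3893 - 1134)*B(-3) = (3893 - 1134)*(-1 - 3) = 2759*(-4) = -11036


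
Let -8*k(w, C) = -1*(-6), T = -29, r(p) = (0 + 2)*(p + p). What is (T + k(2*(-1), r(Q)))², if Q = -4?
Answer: 14161/16 ≈ 885.06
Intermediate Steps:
r(p) = 4*p (r(p) = 2*(2*p) = 4*p)
k(w, C) = -¾ (k(w, C) = -(-1)*(-6)/8 = -⅛*6 = -¾)
(T + k(2*(-1), r(Q)))² = (-29 - ¾)² = (-119/4)² = 14161/16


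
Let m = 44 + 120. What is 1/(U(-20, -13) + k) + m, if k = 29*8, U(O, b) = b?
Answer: 35917/219 ≈ 164.00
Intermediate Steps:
m = 164
k = 232
1/(U(-20, -13) + k) + m = 1/(-13 + 232) + 164 = 1/219 + 164 = 35917/219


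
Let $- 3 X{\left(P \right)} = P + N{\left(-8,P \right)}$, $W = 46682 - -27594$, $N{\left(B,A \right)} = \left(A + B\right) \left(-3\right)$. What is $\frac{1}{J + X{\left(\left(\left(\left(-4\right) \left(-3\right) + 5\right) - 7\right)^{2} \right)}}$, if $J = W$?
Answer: $\frac{3}{223004} \approx 1.3453 \cdot 10^{-5}$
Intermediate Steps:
$N{\left(B,A \right)} = - 3 A - 3 B$
$W = 74276$ ($W = 46682 + 27594 = 74276$)
$X{\left(P \right)} = -8 + \frac{2 P}{3}$ ($X{\left(P \right)} = - \frac{P - \left(-24 + 3 P\right)}{3} = - \frac{24 - 2 P}{3} = -8 + \frac{2 P}{3}$)
$J = 74276$
$\frac{1}{J + X{\left(\left(\left(\left(-4\right) \left(-3\right) + 5\right) - 7\right)^{2} \right)}} = \frac{1}{74276 - \left(8 - \frac{2 \left(\left(\left(-4\right) \left(-3\right) + 5\right) - 7\right)^{2}}{3}\right)} = \frac{1}{74276 - \left(8 - \frac{2 \left(\left(12 + 5\right) - 7\right)^{2}}{3}\right)} = \frac{1}{74276 - \left(8 - \frac{2 \left(17 - 7\right)^{2}}{3}\right)} = \frac{1}{74276 - \left(8 - \frac{2 \cdot 10^{2}}{3}\right)} = \frac{1}{74276 + \left(-8 + \frac{2}{3} \cdot 100\right)} = \frac{1}{74276 + \left(-8 + \frac{200}{3}\right)} = \frac{1}{74276 + \frac{176}{3}} = \frac{1}{\frac{223004}{3}} = \frac{3}{223004}$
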